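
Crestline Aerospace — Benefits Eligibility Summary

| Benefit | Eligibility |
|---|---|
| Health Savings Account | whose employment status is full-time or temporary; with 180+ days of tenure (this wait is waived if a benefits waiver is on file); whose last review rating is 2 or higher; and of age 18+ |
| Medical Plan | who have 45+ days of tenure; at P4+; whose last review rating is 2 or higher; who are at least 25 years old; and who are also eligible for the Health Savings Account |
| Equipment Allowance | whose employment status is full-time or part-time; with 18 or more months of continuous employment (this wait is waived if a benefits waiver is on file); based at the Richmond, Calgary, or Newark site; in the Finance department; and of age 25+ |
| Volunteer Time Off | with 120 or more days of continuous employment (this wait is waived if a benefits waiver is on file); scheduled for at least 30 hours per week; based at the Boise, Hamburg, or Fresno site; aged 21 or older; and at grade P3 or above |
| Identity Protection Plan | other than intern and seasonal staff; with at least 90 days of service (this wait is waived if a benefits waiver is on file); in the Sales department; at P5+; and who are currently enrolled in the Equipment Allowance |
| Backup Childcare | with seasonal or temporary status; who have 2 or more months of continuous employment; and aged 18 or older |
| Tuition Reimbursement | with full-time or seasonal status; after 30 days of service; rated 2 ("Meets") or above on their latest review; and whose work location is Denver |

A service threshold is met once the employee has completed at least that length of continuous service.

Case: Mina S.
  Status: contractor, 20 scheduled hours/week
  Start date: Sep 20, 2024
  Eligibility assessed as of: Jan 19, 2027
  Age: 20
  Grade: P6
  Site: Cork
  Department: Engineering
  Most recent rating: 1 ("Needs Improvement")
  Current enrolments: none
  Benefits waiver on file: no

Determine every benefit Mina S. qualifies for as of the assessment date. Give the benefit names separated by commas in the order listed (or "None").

Service from Sep 20, 2024 to Jan 19, 2027: 851 days.
Health Savings Account — status contractor ✗ (requires full-time or temporary) → not eligible.
Medical Plan — service 851 days ≥ 45 days ✓; grade P6 ≥ P4 ✓; rating 1 < 2 ✗ → not eligible.
Equipment Allowance — status contractor ✗ (requires full-time or part-time) → not eligible.
Volunteer Time Off — no waiver, service 851 days ≥ 120 days ✓; 20 hrs/wk < 30 ✗ → not eligible.
Identity Protection Plan — status contractor ✓ (not excluded); no waiver, service 851 days ≥ 90 days ✓; dept Engineering ✗ → not eligible.
Backup Childcare — status contractor ✗ (requires seasonal or temporary) → not eligible.
Tuition Reimbursement — status contractor ✗ (requires full-time or seasonal) → not eligible.

None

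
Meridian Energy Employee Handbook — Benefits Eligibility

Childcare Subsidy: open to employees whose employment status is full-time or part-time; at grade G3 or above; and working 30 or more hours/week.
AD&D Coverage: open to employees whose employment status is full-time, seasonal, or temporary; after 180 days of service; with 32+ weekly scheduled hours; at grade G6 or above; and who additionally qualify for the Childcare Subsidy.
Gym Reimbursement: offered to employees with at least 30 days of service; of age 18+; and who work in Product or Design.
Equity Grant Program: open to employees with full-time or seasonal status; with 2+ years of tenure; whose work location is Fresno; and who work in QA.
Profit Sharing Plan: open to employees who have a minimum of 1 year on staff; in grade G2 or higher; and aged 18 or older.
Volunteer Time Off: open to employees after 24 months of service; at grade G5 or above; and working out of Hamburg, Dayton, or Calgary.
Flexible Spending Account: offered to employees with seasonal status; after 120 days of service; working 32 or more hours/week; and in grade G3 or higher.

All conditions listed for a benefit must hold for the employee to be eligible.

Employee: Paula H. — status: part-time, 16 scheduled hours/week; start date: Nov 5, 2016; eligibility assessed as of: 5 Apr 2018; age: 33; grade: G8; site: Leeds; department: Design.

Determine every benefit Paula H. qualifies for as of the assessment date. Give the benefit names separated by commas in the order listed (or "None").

Gym Reimbursement, Profit Sharing Plan

Service from Nov 5, 2016 to 5 Apr 2018: 516 days.
Childcare Subsidy — status part-time ✓; grade G8 ≥ G3 ✓; 16 hrs/wk < 30 ✗ → not eligible.
AD&D Coverage — status part-time ✗ (requires full-time, seasonal, or temporary) → not eligible.
Gym Reimbursement — service 516 days ≥ 30 days ✓; age 33 ≥ 18 ✓; dept Design ✓ → eligible.
Equity Grant Program — status part-time ✗ (requires full-time or seasonal) → not eligible.
Profit Sharing Plan — service 516 days ≥ 1 year (≈365 days) ✓; grade G8 ≥ G2 ✓; age 33 ≥ 18 ✓ → eligible.
Volunteer Time Off — service 516 days < 24 months (≈720 days) ✗ → not eligible.
Flexible Spending Account — status part-time ✗ (requires seasonal) → not eligible.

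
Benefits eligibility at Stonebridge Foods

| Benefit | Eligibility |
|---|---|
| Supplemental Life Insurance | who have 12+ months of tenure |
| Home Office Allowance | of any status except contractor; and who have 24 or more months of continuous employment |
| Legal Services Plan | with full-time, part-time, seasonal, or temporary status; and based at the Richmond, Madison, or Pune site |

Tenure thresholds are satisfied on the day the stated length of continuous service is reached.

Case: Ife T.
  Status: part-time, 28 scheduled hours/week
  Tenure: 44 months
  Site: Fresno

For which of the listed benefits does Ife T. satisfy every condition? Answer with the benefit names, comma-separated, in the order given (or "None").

Supplemental Life Insurance, Home Office Allowance

Supplemental Life Insurance — service 44 months ≥ 12 months ✓ → eligible.
Home Office Allowance — status part-time ✓ (not excluded); service 44 months ≥ 24 months ✓ → eligible.
Legal Services Plan — status part-time ✓; site Fresno ✗ (not Richmond, Madison, or Pune) → not eligible.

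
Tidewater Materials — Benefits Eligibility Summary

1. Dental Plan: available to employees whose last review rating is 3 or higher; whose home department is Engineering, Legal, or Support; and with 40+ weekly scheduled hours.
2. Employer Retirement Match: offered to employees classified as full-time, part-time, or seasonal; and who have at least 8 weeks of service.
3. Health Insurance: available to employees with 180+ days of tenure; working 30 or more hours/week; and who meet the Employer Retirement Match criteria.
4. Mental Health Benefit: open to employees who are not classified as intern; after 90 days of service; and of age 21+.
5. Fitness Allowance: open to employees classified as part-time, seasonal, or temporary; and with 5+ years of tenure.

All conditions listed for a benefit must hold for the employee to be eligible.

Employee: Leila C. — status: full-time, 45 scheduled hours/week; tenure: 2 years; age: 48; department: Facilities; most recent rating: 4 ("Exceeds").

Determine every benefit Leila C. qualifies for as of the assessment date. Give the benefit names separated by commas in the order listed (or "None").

Employer Retirement Match, Health Insurance, Mental Health Benefit

Dental Plan — rating 4 ≥ 3 ✓; dept Facilities ✗ → not eligible.
Employer Retirement Match — status full-time ✓; service 2 years ≥ 8 weeks (≈56 days) ✓ → eligible.
Health Insurance — service 2 years ≥ 180 days ✓; 45 hrs/wk ≥ 30 ✓; eligible for Employer Retirement Match ✓ → eligible.
Mental Health Benefit — status full-time ✓ (not excluded); service 2 years ≥ 90 days ✓; age 48 ≥ 21 ✓ → eligible.
Fitness Allowance — status full-time ✗ (requires part-time, seasonal, or temporary) → not eligible.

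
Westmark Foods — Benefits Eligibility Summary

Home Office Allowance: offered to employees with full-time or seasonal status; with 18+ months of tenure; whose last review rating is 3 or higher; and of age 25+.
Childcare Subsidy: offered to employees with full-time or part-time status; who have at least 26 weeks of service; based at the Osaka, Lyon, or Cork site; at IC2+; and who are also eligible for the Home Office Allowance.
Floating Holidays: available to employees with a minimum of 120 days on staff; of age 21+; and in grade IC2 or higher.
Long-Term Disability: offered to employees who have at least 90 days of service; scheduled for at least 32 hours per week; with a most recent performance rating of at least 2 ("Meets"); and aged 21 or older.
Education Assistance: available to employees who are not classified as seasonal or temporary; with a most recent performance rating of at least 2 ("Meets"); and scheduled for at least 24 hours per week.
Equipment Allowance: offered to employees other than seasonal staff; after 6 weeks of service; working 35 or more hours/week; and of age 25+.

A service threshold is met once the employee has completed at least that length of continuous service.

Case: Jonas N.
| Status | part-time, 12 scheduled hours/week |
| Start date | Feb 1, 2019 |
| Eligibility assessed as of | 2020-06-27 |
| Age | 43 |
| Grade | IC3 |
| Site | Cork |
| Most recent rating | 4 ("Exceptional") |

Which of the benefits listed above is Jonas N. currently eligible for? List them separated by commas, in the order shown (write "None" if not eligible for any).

Floating Holidays

Service from Feb 1, 2019 to 2020-06-27: 512 days.
Home Office Allowance — status part-time ✗ (requires full-time or seasonal) → not eligible.
Childcare Subsidy — status part-time ✓; service 512 days ≥ 26 weeks (≈182 days) ✓; site Cork ✓; grade IC3 ≥ IC2 ✓; not eligible for Home Office Allowance ✗ → not eligible.
Floating Holidays — service 512 days ≥ 120 days ✓; age 43 ≥ 21 ✓; grade IC3 ≥ IC2 ✓ → eligible.
Long-Term Disability — service 512 days ≥ 90 days ✓; 12 hrs/wk < 32 ✗ → not eligible.
Education Assistance — status part-time ✓ (not excluded); rating 4 ≥ 2 ✓; 12 hrs/wk < 24 ✗ → not eligible.
Equipment Allowance — status part-time ✓ (not excluded); service 512 days ≥ 6 weeks (≈42 days) ✓; 12 hrs/wk < 35 ✗ → not eligible.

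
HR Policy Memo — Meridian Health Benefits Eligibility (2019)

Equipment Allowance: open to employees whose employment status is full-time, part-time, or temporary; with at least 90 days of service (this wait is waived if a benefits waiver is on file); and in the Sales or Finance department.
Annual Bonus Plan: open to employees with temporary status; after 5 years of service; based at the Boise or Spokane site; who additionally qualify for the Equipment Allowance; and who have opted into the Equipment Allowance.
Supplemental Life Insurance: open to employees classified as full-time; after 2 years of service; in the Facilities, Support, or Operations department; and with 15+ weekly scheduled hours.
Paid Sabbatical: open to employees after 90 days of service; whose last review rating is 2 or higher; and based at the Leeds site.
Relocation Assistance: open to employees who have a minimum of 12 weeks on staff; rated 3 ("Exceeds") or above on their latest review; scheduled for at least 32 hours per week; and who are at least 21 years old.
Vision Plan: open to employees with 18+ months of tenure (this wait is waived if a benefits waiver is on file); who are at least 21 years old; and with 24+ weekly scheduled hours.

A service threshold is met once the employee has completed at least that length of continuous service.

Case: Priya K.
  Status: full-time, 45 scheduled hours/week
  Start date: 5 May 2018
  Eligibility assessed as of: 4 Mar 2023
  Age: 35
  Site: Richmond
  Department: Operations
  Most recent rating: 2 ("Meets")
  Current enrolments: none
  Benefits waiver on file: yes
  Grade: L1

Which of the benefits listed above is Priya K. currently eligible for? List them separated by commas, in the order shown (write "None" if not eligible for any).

Service from 5 May 2018 to 4 Mar 2023: 1764 days.
Equipment Allowance — status full-time ✓; benefits waiver on file ✓; dept Operations ✗ → not eligible.
Annual Bonus Plan — status full-time ✗ (requires temporary) → not eligible.
Supplemental Life Insurance — status full-time ✓; service 1764 days ≥ 2 years (≈730 days) ✓; dept Operations ✓; 45 hrs/wk ≥ 15 ✓ → eligible.
Paid Sabbatical — service 1764 days ≥ 90 days ✓; rating 2 ≥ 2 ✓; site Richmond ✗ (not Leeds) → not eligible.
Relocation Assistance — service 1764 days ≥ 12 weeks (≈84 days) ✓; rating 2 < 3 ✗ → not eligible.
Vision Plan — benefits waiver on file ✓; age 35 ≥ 21 ✓; 45 hrs/wk ≥ 24 ✓ → eligible.

Supplemental Life Insurance, Vision Plan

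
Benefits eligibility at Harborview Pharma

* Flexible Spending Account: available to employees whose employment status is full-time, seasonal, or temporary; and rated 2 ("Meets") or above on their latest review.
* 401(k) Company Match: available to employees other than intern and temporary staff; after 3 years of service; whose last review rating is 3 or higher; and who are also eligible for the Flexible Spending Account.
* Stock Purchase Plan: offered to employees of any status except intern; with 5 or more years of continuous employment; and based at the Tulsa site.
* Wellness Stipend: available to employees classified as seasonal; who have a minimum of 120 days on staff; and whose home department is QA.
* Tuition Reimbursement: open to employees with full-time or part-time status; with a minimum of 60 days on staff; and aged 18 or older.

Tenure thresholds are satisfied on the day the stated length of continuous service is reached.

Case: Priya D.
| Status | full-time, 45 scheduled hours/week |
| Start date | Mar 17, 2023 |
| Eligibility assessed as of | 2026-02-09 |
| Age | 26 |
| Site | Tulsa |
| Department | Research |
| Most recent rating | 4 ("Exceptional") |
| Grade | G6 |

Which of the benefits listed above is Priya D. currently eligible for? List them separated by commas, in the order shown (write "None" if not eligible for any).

Flexible Spending Account, Tuition Reimbursement

Service from Mar 17, 2023 to 2026-02-09: 1060 days.
Flexible Spending Account — status full-time ✓; rating 4 ≥ 2 ✓ → eligible.
401(k) Company Match — status full-time ✓ (not excluded); service 1060 days < 3 years (≈1095 days) ✗ → not eligible.
Stock Purchase Plan — status full-time ✓ (not excluded); service 1060 days < 5 years (≈1825 days) ✗ → not eligible.
Wellness Stipend — status full-time ✗ (requires seasonal) → not eligible.
Tuition Reimbursement — status full-time ✓; service 1060 days ≥ 60 days ✓; age 26 ≥ 18 ✓ → eligible.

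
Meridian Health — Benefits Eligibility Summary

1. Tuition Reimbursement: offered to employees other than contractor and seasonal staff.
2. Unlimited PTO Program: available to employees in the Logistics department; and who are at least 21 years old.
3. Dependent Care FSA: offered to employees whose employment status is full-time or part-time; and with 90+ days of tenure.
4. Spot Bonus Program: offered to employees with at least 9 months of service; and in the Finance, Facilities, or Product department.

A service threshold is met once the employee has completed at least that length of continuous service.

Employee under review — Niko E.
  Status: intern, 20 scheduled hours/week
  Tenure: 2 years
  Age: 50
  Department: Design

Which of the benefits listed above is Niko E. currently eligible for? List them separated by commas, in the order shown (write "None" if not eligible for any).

Tuition Reimbursement

Tuition Reimbursement — status intern ✓ (not excluded) → eligible.
Unlimited PTO Program — dept Design ✗ → not eligible.
Dependent Care FSA — status intern ✗ (requires full-time or part-time) → not eligible.
Spot Bonus Program — service 2 years ≥ 9 months (≈270 days) ✓; dept Design ✗ → not eligible.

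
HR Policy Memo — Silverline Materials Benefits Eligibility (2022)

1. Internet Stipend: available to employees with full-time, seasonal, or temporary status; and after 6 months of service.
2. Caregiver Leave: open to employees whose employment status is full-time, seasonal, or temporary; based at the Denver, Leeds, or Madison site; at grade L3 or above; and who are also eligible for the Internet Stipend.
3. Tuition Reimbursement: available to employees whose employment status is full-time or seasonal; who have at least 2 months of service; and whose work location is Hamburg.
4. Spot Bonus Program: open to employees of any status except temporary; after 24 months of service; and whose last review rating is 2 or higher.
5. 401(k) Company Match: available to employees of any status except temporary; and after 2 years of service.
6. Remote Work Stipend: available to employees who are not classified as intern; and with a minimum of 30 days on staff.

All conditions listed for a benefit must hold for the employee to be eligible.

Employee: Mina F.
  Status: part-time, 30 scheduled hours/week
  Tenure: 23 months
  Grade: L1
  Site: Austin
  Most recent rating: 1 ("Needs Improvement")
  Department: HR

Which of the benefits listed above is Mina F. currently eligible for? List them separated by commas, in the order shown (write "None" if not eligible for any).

Remote Work Stipend

Internet Stipend — status part-time ✗ (requires full-time, seasonal, or temporary) → not eligible.
Caregiver Leave — status part-time ✗ (requires full-time, seasonal, or temporary) → not eligible.
Tuition Reimbursement — status part-time ✗ (requires full-time or seasonal) → not eligible.
Spot Bonus Program — status part-time ✓ (not excluded); service 23 months < 24 months ✗ → not eligible.
401(k) Company Match — status part-time ✓ (not excluded); service 23 months < 2 years (≈730 days) ✗ → not eligible.
Remote Work Stipend — status part-time ✓ (not excluded); service 23 months ≥ 30 days ✓ → eligible.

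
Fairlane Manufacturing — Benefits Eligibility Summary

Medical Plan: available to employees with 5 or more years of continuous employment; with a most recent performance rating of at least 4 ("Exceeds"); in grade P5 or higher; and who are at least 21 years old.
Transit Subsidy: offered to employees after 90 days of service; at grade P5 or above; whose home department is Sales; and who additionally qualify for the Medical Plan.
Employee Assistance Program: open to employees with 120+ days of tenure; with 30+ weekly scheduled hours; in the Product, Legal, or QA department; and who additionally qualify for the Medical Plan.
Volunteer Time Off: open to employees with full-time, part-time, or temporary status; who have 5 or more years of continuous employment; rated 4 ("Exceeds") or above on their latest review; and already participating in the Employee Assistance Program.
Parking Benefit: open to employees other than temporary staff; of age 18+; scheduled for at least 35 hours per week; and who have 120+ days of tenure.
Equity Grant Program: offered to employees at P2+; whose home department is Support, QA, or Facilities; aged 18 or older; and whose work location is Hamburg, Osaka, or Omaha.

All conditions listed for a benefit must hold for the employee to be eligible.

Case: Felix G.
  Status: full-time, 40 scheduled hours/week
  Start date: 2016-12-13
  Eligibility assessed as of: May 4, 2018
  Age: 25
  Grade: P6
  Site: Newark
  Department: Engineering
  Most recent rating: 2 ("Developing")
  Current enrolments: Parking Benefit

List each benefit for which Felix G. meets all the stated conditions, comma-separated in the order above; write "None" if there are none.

Service from 2016-12-13 to May 4, 2018: 507 days.
Medical Plan — service 507 days < 5 years (≈1825 days) ✗ → not eligible.
Transit Subsidy — service 507 days ≥ 90 days ✓; grade P6 ≥ P5 ✓; dept Engineering ✗ → not eligible.
Employee Assistance Program — service 507 days ≥ 120 days ✓; 40 hrs/wk ≥ 30 ✓; dept Engineering ✗ → not eligible.
Volunteer Time Off — status full-time ✓; service 507 days < 5 years (≈1825 days) ✗ → not eligible.
Parking Benefit — status full-time ✓ (not excluded); age 25 ≥ 18 ✓; 40 hrs/wk ≥ 35 ✓; service 507 days ≥ 120 days ✓ → eligible.
Equity Grant Program — grade P6 ≥ P2 ✓; dept Engineering ✗ → not eligible.

Parking Benefit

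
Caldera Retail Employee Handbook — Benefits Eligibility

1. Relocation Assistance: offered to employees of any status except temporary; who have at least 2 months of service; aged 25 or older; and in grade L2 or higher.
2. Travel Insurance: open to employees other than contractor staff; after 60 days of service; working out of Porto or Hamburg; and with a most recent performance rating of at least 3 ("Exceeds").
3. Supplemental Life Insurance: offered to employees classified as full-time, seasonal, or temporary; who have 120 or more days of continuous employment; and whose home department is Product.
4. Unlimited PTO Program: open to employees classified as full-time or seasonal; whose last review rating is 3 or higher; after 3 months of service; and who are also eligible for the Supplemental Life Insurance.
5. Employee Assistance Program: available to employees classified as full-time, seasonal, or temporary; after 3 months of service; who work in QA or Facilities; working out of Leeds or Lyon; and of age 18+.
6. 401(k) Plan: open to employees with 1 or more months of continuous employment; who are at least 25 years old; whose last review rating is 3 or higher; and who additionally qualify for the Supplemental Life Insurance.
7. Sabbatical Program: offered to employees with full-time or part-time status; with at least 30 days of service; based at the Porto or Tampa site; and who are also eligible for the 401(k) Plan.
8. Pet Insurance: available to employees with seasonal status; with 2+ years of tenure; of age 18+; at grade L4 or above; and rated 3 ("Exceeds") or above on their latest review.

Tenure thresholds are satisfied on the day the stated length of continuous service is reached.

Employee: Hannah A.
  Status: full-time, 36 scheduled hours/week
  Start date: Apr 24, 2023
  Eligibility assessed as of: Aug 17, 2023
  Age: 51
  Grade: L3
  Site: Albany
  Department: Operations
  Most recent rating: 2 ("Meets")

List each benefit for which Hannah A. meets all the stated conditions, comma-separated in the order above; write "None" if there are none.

Service from Apr 24, 2023 to Aug 17, 2023: 115 days.
Relocation Assistance — status full-time ✓ (not excluded); service 115 days ≥ 2 months (≈60 days) ✓; age 51 ≥ 25 ✓; grade L3 ≥ L2 ✓ → eligible.
Travel Insurance — status full-time ✓ (not excluded); service 115 days ≥ 60 days ✓; site Albany ✗ (not Porto or Hamburg) → not eligible.
Supplemental Life Insurance — status full-time ✓; service 115 days < 120 days ✗ → not eligible.
Unlimited PTO Program — status full-time ✓; rating 2 < 3 ✗ → not eligible.
Employee Assistance Program — status full-time ✓; service 115 days ≥ 3 months (≈90 days) ✓; dept Operations ✗ → not eligible.
401(k) Plan — service 115 days ≥ 1 month (≈30 days) ✓; age 51 ≥ 25 ✓; rating 2 < 3 ✗ → not eligible.
Sabbatical Program — status full-time ✓; service 115 days ≥ 30 days ✓; site Albany ✗ (not Porto or Tampa) → not eligible.
Pet Insurance — status full-time ✗ (requires seasonal) → not eligible.

Relocation Assistance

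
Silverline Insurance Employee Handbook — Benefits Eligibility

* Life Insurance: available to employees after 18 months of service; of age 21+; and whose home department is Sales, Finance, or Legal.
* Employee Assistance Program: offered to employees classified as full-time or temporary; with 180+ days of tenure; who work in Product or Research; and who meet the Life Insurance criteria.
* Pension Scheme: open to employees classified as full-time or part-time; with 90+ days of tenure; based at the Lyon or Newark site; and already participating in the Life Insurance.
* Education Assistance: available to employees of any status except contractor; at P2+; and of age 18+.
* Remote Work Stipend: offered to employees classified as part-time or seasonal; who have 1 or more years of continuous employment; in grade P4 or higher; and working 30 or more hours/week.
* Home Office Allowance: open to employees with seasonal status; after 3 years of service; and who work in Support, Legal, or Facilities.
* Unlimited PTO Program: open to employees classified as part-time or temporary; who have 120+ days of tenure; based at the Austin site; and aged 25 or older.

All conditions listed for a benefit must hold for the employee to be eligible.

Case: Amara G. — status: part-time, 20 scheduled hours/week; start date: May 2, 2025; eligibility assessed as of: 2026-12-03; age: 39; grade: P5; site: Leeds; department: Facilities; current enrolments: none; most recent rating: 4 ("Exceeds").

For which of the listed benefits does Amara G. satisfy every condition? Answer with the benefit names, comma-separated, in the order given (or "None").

Service from May 2, 2025 to 2026-12-03: 580 days.
Life Insurance — service 580 days ≥ 18 months (≈540 days) ✓; age 39 ≥ 21 ✓; dept Facilities ✗ → not eligible.
Employee Assistance Program — status part-time ✗ (requires full-time or temporary) → not eligible.
Pension Scheme — status part-time ✓; service 580 days ≥ 90 days ✓; site Leeds ✗ (not Lyon or Newark) → not eligible.
Education Assistance — status part-time ✓ (not excluded); grade P5 ≥ P2 ✓; age 39 ≥ 18 ✓ → eligible.
Remote Work Stipend — status part-time ✓; service 580 days ≥ 1 year (≈365 days) ✓; grade P5 ≥ P4 ✓; 20 hrs/wk < 30 ✗ → not eligible.
Home Office Allowance — status part-time ✗ (requires seasonal) → not eligible.
Unlimited PTO Program — status part-time ✓; service 580 days ≥ 120 days ✓; site Leeds ✗ (not Austin) → not eligible.

Education Assistance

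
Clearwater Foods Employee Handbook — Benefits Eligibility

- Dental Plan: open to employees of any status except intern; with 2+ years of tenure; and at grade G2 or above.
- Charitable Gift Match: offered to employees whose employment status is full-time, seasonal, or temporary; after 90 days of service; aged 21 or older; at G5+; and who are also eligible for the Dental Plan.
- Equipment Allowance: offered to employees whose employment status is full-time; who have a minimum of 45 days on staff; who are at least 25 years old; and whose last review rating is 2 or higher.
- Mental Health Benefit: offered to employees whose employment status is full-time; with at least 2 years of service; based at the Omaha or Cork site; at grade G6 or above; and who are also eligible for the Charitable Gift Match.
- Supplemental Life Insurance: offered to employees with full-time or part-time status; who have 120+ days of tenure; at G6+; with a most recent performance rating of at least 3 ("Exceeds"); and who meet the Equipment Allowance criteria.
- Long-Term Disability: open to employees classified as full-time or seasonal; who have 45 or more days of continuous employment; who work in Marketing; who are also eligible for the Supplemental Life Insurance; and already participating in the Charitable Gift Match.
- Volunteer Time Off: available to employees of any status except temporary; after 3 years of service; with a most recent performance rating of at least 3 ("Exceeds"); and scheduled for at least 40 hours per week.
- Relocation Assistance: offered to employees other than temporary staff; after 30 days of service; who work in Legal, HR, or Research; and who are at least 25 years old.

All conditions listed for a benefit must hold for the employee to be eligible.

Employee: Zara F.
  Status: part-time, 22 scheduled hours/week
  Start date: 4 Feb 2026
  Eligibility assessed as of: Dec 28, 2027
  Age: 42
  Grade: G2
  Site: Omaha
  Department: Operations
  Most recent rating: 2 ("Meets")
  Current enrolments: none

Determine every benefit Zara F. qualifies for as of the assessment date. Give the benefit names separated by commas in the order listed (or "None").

Service from 4 Feb 2026 to Dec 28, 2027: 692 days.
Dental Plan — status part-time ✓ (not excluded); service 692 days < 2 years (≈730 days) ✗ → not eligible.
Charitable Gift Match — status part-time ✗ (requires full-time, seasonal, or temporary) → not eligible.
Equipment Allowance — status part-time ✗ (requires full-time) → not eligible.
Mental Health Benefit — status part-time ✗ (requires full-time) → not eligible.
Supplemental Life Insurance — status part-time ✓; service 692 days ≥ 120 days ✓; grade G2 < G6 ✗ → not eligible.
Long-Term Disability — status part-time ✗ (requires full-time or seasonal) → not eligible.
Volunteer Time Off — status part-time ✓ (not excluded); service 692 days < 3 years (≈1095 days) ✗ → not eligible.
Relocation Assistance — status part-time ✓ (not excluded); service 692 days ≥ 30 days ✓; dept Operations ✗ → not eligible.

None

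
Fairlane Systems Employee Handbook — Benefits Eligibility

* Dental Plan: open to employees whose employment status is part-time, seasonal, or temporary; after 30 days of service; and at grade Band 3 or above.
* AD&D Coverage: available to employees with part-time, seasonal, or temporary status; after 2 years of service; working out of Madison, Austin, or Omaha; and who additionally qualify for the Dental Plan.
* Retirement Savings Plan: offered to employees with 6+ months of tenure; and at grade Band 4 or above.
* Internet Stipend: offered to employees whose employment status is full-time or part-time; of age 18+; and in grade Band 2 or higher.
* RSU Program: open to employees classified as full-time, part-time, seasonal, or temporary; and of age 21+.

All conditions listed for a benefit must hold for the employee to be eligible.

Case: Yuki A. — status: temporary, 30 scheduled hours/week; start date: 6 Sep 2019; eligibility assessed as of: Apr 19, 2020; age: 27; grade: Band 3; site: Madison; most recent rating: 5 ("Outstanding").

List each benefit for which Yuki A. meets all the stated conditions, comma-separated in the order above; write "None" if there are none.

Dental Plan, RSU Program

Service from 6 Sep 2019 to Apr 19, 2020: 226 days.
Dental Plan — status temporary ✓; service 226 days ≥ 30 days ✓; grade Band 3 ≥ Band 3 ✓ → eligible.
AD&D Coverage — status temporary ✓; service 226 days < 2 years (≈730 days) ✗ → not eligible.
Retirement Savings Plan — service 226 days ≥ 6 months (≈180 days) ✓; grade Band 3 < Band 4 ✗ → not eligible.
Internet Stipend — status temporary ✗ (requires full-time or part-time) → not eligible.
RSU Program — status temporary ✓; age 27 ≥ 21 ✓ → eligible.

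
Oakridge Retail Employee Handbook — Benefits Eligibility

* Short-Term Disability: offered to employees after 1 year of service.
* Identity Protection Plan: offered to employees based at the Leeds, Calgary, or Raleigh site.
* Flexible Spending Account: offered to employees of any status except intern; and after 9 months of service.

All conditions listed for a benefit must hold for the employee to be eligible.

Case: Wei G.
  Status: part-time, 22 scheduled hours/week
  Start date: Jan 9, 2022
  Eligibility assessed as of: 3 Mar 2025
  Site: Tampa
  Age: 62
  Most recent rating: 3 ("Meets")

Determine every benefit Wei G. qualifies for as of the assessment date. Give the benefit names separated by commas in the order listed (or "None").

Service from Jan 9, 2022 to 3 Mar 2025: 1149 days.
Short-Term Disability — service 1149 days ≥ 1 year (≈365 days) ✓ → eligible.
Identity Protection Plan — site Tampa ✗ (not Leeds, Calgary, or Raleigh) → not eligible.
Flexible Spending Account — status part-time ✓ (not excluded); service 1149 days ≥ 9 months (≈270 days) ✓ → eligible.

Short-Term Disability, Flexible Spending Account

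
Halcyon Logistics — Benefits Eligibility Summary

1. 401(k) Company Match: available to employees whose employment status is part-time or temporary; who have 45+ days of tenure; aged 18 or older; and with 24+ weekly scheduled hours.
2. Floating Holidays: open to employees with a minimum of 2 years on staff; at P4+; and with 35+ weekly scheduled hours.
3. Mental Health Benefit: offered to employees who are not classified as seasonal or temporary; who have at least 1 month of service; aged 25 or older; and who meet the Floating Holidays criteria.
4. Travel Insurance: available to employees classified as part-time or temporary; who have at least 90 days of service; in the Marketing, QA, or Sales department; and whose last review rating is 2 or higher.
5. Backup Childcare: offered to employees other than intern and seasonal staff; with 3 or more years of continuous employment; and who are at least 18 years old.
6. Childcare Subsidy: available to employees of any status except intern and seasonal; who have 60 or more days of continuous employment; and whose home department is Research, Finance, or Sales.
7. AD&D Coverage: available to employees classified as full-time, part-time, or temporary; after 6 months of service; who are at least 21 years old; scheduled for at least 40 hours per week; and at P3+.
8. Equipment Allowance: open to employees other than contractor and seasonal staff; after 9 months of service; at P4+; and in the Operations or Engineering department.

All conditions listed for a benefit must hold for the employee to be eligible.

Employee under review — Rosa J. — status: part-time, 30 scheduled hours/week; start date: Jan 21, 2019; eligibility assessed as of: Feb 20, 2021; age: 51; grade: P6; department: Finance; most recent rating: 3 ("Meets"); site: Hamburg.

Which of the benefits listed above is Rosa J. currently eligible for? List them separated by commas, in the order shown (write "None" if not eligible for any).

401(k) Company Match, Childcare Subsidy

Service from Jan 21, 2019 to Feb 20, 2021: 761 days.
401(k) Company Match — status part-time ✓; service 761 days ≥ 45 days ✓; age 51 ≥ 18 ✓; 30 hrs/wk ≥ 24 ✓ → eligible.
Floating Holidays — service 761 days ≥ 2 years (≈730 days) ✓; grade P6 ≥ P4 ✓; 30 hrs/wk < 35 ✗ → not eligible.
Mental Health Benefit — status part-time ✓ (not excluded); service 761 days ≥ 1 month (≈30 days) ✓; age 51 ≥ 25 ✓; not eligible for Floating Holidays ✗ → not eligible.
Travel Insurance — status part-time ✓; service 761 days ≥ 90 days ✓; dept Finance ✗ → not eligible.
Backup Childcare — status part-time ✓ (not excluded); service 761 days < 3 years (≈1095 days) ✗ → not eligible.
Childcare Subsidy — status part-time ✓ (not excluded); service 761 days ≥ 60 days ✓; dept Finance ✓ → eligible.
AD&D Coverage — status part-time ✓; service 761 days ≥ 6 months (≈180 days) ✓; age 51 ≥ 21 ✓; 30 hrs/wk < 40 ✗ → not eligible.
Equipment Allowance — status part-time ✓ (not excluded); service 761 days ≥ 9 months (≈270 days) ✓; grade P6 ≥ P4 ✓; dept Finance ✗ → not eligible.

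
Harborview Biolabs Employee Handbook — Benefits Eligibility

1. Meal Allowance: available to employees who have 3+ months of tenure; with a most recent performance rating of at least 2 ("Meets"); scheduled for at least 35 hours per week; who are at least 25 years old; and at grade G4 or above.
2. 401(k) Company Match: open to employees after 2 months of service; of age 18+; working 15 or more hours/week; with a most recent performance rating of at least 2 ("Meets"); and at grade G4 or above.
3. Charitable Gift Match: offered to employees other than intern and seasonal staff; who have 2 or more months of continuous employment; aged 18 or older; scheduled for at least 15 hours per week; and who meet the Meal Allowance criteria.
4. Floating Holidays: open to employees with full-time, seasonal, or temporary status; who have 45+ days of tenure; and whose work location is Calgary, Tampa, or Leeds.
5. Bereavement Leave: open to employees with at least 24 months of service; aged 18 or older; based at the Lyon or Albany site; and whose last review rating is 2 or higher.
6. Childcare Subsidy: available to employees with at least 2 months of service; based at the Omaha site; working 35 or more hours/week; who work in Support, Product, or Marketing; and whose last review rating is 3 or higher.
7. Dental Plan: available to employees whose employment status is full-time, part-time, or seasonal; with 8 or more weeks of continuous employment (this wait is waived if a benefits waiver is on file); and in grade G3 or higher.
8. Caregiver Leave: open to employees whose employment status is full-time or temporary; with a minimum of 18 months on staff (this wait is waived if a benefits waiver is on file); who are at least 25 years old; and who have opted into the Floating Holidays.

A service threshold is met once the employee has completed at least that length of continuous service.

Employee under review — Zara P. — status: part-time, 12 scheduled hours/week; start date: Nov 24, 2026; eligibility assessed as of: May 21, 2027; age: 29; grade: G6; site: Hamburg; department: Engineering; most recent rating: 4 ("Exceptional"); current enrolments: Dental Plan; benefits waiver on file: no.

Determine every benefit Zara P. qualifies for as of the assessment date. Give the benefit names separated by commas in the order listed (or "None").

Service from Nov 24, 2026 to May 21, 2027: 178 days.
Meal Allowance — service 178 days ≥ 3 months (≈90 days) ✓; rating 4 ≥ 2 ✓; 12 hrs/wk < 35 ✗ → not eligible.
401(k) Company Match — service 178 days ≥ 2 months (≈60 days) ✓; age 29 ≥ 18 ✓; 12 hrs/wk < 15 ✗ → not eligible.
Charitable Gift Match — status part-time ✓ (not excluded); service 178 days ≥ 2 months (≈60 days) ✓; age 29 ≥ 18 ✓; 12 hrs/wk < 15 ✗ → not eligible.
Floating Holidays — status part-time ✗ (requires full-time, seasonal, or temporary) → not eligible.
Bereavement Leave — service 178 days < 24 months (≈720 days) ✗ → not eligible.
Childcare Subsidy — service 178 days ≥ 2 months (≈60 days) ✓; site Hamburg ✗ (not Omaha) → not eligible.
Dental Plan — status part-time ✓; no waiver, service 178 days ≥ 8 weeks (≈56 days) ✓; grade G6 ≥ G3 ✓ → eligible.
Caregiver Leave — status part-time ✗ (requires full-time or temporary) → not eligible.

Dental Plan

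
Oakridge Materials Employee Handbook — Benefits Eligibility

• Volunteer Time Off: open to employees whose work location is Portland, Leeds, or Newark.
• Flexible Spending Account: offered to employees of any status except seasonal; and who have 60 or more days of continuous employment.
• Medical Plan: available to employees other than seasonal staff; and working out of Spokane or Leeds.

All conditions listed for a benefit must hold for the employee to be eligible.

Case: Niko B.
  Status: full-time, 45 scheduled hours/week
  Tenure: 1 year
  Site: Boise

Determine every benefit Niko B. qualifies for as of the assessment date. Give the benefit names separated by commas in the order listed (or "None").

Flexible Spending Account

Volunteer Time Off — site Boise ✗ (not Portland, Leeds, or Newark) → not eligible.
Flexible Spending Account — status full-time ✓ (not excluded); service 1 year ≥ 60 days ✓ → eligible.
Medical Plan — status full-time ✓ (not excluded); site Boise ✗ (not Spokane or Leeds) → not eligible.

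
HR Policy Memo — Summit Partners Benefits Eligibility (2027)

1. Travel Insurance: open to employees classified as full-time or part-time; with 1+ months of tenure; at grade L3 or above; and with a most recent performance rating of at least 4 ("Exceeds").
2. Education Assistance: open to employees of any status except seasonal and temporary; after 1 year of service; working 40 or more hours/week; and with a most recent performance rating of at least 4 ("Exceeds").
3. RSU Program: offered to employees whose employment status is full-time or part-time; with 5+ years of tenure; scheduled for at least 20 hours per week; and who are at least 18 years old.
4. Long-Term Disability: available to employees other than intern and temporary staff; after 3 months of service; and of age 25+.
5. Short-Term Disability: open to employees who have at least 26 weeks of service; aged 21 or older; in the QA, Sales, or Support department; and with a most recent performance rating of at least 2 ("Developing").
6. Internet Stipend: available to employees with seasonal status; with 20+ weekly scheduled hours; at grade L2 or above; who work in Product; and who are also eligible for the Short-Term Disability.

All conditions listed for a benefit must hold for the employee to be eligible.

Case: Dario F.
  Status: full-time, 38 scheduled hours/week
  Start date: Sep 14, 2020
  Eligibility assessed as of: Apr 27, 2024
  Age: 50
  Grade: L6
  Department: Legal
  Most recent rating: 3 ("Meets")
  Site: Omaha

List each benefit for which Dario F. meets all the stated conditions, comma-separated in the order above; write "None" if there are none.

Long-Term Disability

Service from Sep 14, 2020 to Apr 27, 2024: 1321 days.
Travel Insurance — status full-time ✓; service 1321 days ≥ 1 month (≈30 days) ✓; grade L6 ≥ L3 ✓; rating 3 < 4 ✗ → not eligible.
Education Assistance — status full-time ✓ (not excluded); service 1321 days ≥ 1 year (≈365 days) ✓; 38 hrs/wk < 40 ✗ → not eligible.
RSU Program — status full-time ✓; service 1321 days < 5 years (≈1825 days) ✗ → not eligible.
Long-Term Disability — status full-time ✓ (not excluded); service 1321 days ≥ 3 months (≈90 days) ✓; age 50 ≥ 25 ✓ → eligible.
Short-Term Disability — service 1321 days ≥ 26 weeks (≈182 days) ✓; age 50 ≥ 21 ✓; dept Legal ✗ → not eligible.
Internet Stipend — status full-time ✗ (requires seasonal) → not eligible.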